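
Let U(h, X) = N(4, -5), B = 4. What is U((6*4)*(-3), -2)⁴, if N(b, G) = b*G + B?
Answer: 65536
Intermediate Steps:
N(b, G) = 4 + G*b (N(b, G) = b*G + 4 = G*b + 4 = 4 + G*b)
U(h, X) = -16 (U(h, X) = 4 - 5*4 = 4 - 20 = -16)
U((6*4)*(-3), -2)⁴ = (-16)⁴ = 65536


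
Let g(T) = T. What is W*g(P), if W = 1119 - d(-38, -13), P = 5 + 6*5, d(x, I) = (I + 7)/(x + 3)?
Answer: 39159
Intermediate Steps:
d(x, I) = (7 + I)/(3 + x)
P = 35 (P = 5 + 30 = 35)
W = 39159/35 (W = 1119 - (7 - 13)/(3 - 38) = 1119 - (-6)/(-35) = 1119 - (-1)*(-6)/35 = 1119 - 1*6/35 = 1119 - 6/35 = 39159/35 ≈ 1118.8)
W*g(P) = (39159/35)*35 = 39159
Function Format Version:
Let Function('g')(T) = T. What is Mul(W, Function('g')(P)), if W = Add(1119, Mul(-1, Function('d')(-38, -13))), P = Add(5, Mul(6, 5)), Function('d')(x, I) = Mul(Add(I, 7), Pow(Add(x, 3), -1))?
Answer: 39159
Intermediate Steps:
Function('d')(x, I) = Mul(Pow(Add(3, x), -1), Add(7, I)) (Function('d')(x, I) = Mul(Add(7, I), Pow(Add(3, x), -1)) = Mul(Pow(Add(3, x), -1), Add(7, I)))
P = 35 (P = Add(5, 30) = 35)
W = Rational(39159, 35) (W = Add(1119, Mul(-1, Mul(Pow(Add(3, -38), -1), Add(7, -13)))) = Add(1119, Mul(-1, Mul(Pow(-35, -1), -6))) = Add(1119, Mul(-1, Mul(Rational(-1, 35), -6))) = Add(1119, Mul(-1, Rational(6, 35))) = Add(1119, Rational(-6, 35)) = Rational(39159, 35) ≈ 1118.8)
Mul(W, Function('g')(P)) = Mul(Rational(39159, 35), 35) = 39159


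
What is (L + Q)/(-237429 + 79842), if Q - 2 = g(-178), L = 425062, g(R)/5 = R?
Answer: -424174/157587 ≈ -2.6917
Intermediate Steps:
g(R) = 5*R
Q = -888 (Q = 2 + 5*(-178) = 2 - 890 = -888)
(L + Q)/(-237429 + 79842) = (425062 - 888)/(-237429 + 79842) = 424174/(-157587) = 424174*(-1/157587) = -424174/157587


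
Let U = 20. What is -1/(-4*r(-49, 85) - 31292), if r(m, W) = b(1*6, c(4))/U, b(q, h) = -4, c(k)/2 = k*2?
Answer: 5/156456 ≈ 3.1958e-5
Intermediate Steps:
c(k) = 4*k (c(k) = 2*(k*2) = 2*(2*k) = 4*k)
r(m, W) = -⅕ (r(m, W) = -4/20 = -4*1/20 = -⅕)
-1/(-4*r(-49, 85) - 31292) = -1/(-4*(-⅕) - 31292) = -1/(⅘ - 31292) = -1/(-156456/5) = -1*(-5/156456) = 5/156456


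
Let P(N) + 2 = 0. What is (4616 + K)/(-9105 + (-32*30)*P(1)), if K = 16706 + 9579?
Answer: -30901/7185 ≈ -4.3008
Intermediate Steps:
P(N) = -2 (P(N) = -2 + 0 = -2)
K = 26285
(4616 + K)/(-9105 + (-32*30)*P(1)) = (4616 + 26285)/(-9105 - 32*30*(-2)) = 30901/(-9105 - 960*(-2)) = 30901/(-9105 + 1920) = 30901/(-7185) = 30901*(-1/7185) = -30901/7185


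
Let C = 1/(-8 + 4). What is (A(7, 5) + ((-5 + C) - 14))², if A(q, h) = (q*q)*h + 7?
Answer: 866761/16 ≈ 54173.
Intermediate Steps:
A(q, h) = 7 + h*q² (A(q, h) = q²*h + 7 = h*q² + 7 = 7 + h*q²)
C = -¼ (C = 1/(-4) = -¼ ≈ -0.25000)
(A(7, 5) + ((-5 + C) - 14))² = ((7 + 5*7²) + ((-5 - ¼) - 14))² = ((7 + 5*49) + (-21/4 - 14))² = ((7 + 245) - 77/4)² = (252 - 77/4)² = (931/4)² = 866761/16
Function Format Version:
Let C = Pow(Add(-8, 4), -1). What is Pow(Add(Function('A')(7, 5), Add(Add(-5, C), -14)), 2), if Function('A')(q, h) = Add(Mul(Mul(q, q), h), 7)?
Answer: Rational(866761, 16) ≈ 54173.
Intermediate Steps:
Function('A')(q, h) = Add(7, Mul(h, Pow(q, 2))) (Function('A')(q, h) = Add(Mul(Pow(q, 2), h), 7) = Add(Mul(h, Pow(q, 2)), 7) = Add(7, Mul(h, Pow(q, 2))))
C = Rational(-1, 4) (C = Pow(-4, -1) = Rational(-1, 4) ≈ -0.25000)
Pow(Add(Function('A')(7, 5), Add(Add(-5, C), -14)), 2) = Pow(Add(Add(7, Mul(5, Pow(7, 2))), Add(Add(-5, Rational(-1, 4)), -14)), 2) = Pow(Add(Add(7, Mul(5, 49)), Add(Rational(-21, 4), -14)), 2) = Pow(Add(Add(7, 245), Rational(-77, 4)), 2) = Pow(Add(252, Rational(-77, 4)), 2) = Pow(Rational(931, 4), 2) = Rational(866761, 16)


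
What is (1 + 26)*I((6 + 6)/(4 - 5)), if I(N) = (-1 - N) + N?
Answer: -27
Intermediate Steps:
I(N) = -1
(1 + 26)*I((6 + 6)/(4 - 5)) = (1 + 26)*(-1) = 27*(-1) = -27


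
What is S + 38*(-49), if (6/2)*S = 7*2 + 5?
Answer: -5567/3 ≈ -1855.7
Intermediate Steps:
S = 19/3 (S = (7*2 + 5)/3 = (14 + 5)/3 = (⅓)*19 = 19/3 ≈ 6.3333)
S + 38*(-49) = 19/3 + 38*(-49) = 19/3 - 1862 = -5567/3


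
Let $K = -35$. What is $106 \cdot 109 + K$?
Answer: $11519$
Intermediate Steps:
$106 \cdot 109 + K = 106 \cdot 109 - 35 = 11554 - 35 = 11519$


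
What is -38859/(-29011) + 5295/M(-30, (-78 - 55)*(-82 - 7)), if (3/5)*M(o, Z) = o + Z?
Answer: 550976160/342532877 ≈ 1.6085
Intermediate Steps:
M(o, Z) = 5*Z/3 + 5*o/3 (M(o, Z) = 5*(o + Z)/3 = 5*(Z + o)/3 = 5*Z/3 + 5*o/3)
-38859/(-29011) + 5295/M(-30, (-78 - 55)*(-82 - 7)) = -38859/(-29011) + 5295/(5*((-78 - 55)*(-82 - 7))/3 + (5/3)*(-30)) = -38859*(-1/29011) + 5295/(5*(-133*(-89))/3 - 50) = 38859/29011 + 5295/((5/3)*11837 - 50) = 38859/29011 + 5295/(59185/3 - 50) = 38859/29011 + 5295/(59035/3) = 38859/29011 + 5295*(3/59035) = 38859/29011 + 3177/11807 = 550976160/342532877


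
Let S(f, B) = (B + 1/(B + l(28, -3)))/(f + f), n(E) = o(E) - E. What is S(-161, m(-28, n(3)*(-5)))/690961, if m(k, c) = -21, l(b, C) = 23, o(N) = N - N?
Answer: 41/444978884 ≈ 9.2139e-8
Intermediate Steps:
o(N) = 0
n(E) = -E (n(E) = 0 - E = -E)
S(f, B) = (B + 1/(23 + B))/(2*f) (S(f, B) = (B + 1/(B + 23))/(f + f) = (B + 1/(23 + B))/((2*f)) = (B + 1/(23 + B))*(1/(2*f)) = (B + 1/(23 + B))/(2*f))
S(-161, m(-28, n(3)*(-5)))/690961 = ((½)*(1 + (-21)² + 23*(-21))/(-161*(23 - 21)))/690961 = ((½)*(-1/161)*(1 + 441 - 483)/2)*(1/690961) = ((½)*(-1/161)*(½)*(-41))*(1/690961) = (41/644)*(1/690961) = 41/444978884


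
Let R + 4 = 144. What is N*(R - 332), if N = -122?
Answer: 23424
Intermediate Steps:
R = 140 (R = -4 + 144 = 140)
N*(R - 332) = -122*(140 - 332) = -122*(-192) = 23424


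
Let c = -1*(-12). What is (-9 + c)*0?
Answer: 0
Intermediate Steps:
c = 12
(-9 + c)*0 = (-9 + 12)*0 = 3*0 = 0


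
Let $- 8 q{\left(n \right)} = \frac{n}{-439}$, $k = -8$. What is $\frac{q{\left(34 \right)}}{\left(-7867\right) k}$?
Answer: $\frac{17}{110515616} \approx 1.5382 \cdot 10^{-7}$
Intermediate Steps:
$q{\left(n \right)} = \frac{n}{3512}$ ($q{\left(n \right)} = - \frac{n \frac{1}{-439}}{8} = - \frac{n \left(- \frac{1}{439}\right)}{8} = - \frac{\left(- \frac{1}{439}\right) n}{8} = \frac{n}{3512}$)
$\frac{q{\left(34 \right)}}{\left(-7867\right) k} = \frac{\frac{1}{3512} \cdot 34}{\left(-7867\right) \left(-8\right)} = \frac{17}{1756 \cdot 62936} = \frac{17}{1756} \cdot \frac{1}{62936} = \frac{17}{110515616}$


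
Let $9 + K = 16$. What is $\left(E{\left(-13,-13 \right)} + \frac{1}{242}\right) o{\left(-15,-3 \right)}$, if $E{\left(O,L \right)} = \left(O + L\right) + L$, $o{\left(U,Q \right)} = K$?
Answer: $- \frac{66059}{242} \approx -272.97$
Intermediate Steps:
$K = 7$ ($K = -9 + 16 = 7$)
$o{\left(U,Q \right)} = 7$
$E{\left(O,L \right)} = O + 2 L$ ($E{\left(O,L \right)} = \left(L + O\right) + L = O + 2 L$)
$\left(E{\left(-13,-13 \right)} + \frac{1}{242}\right) o{\left(-15,-3 \right)} = \left(\left(-13 + 2 \left(-13\right)\right) + \frac{1}{242}\right) 7 = \left(\left(-13 - 26\right) + \frac{1}{242}\right) 7 = \left(-39 + \frac{1}{242}\right) 7 = \left(- \frac{9437}{242}\right) 7 = - \frac{66059}{242}$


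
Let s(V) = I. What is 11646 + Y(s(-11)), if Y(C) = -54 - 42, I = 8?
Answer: 11550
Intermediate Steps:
s(V) = 8
Y(C) = -96
11646 + Y(s(-11)) = 11646 - 96 = 11550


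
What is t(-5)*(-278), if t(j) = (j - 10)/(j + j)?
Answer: -417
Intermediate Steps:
t(j) = (-10 + j)/(2*j) (t(j) = (-10 + j)/((2*j)) = (-10 + j)*(1/(2*j)) = (-10 + j)/(2*j))
t(-5)*(-278) = ((½)*(-10 - 5)/(-5))*(-278) = ((½)*(-⅕)*(-15))*(-278) = (3/2)*(-278) = -417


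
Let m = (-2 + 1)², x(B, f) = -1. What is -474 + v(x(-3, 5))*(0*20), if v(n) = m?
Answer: -474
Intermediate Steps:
m = 1 (m = (-1)² = 1)
v(n) = 1
-474 + v(x(-3, 5))*(0*20) = -474 + 1*(0*20) = -474 + 1*0 = -474 + 0 = -474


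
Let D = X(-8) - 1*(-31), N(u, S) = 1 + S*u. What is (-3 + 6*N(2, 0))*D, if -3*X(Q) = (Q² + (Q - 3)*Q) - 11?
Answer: -48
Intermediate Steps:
X(Q) = 11/3 - Q²/3 - Q*(-3 + Q)/3 (X(Q) = -((Q² + (Q - 3)*Q) - 11)/3 = -((Q² + (-3 + Q)*Q) - 11)/3 = -((Q² + Q*(-3 + Q)) - 11)/3 = -(-11 + Q² + Q*(-3 + Q))/3 = 11/3 - Q²/3 - Q*(-3 + Q)/3)
D = -16 (D = (11/3 - 8 - ⅔*(-8)²) - 1*(-31) = (11/3 - 8 - ⅔*64) + 31 = (11/3 - 8 - 128/3) + 31 = -47 + 31 = -16)
(-3 + 6*N(2, 0))*D = (-3 + 6*(1 + 0*2))*(-16) = (-3 + 6*(1 + 0))*(-16) = (-3 + 6*1)*(-16) = (-3 + 6)*(-16) = 3*(-16) = -48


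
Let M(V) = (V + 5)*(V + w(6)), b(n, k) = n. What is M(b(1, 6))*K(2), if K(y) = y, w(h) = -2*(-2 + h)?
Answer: -84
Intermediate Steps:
w(h) = 4 - 2*h
M(V) = (-8 + V)*(5 + V) (M(V) = (V + 5)*(V + (4 - 2*6)) = (5 + V)*(V + (4 - 12)) = (5 + V)*(V - 8) = (5 + V)*(-8 + V) = (-8 + V)*(5 + V))
M(b(1, 6))*K(2) = (-40 + 1² - 3*1)*2 = (-40 + 1 - 3)*2 = -42*2 = -84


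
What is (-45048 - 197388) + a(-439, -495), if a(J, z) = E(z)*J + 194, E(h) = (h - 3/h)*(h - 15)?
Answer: -1221730786/11 ≈ -1.1107e+8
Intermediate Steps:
E(h) = (-15 + h)*(h - 3/h) (E(h) = (h - 3/h)*(-15 + h) = (-15 + h)*(h - 3/h))
a(J, z) = 194 + J*(-3 + z**2 - 15*z + 45/z) (a(J, z) = (-3 + z**2 - 15*z + 45/z)*J + 194 = J*(-3 + z**2 - 15*z + 45/z) + 194 = 194 + J*(-3 + z**2 - 15*z + 45/z))
(-45048 - 197388) + a(-439, -495) = (-45048 - 197388) + (194*(-495) - 439*(45 - 495*(-3 + (-495)**2 - 15*(-495))))/(-495) = -242436 - (-96030 - 439*(45 - 495*(-3 + 245025 + 7425)))/495 = -242436 - (-96030 - 439*(45 - 495*252447))/495 = -242436 - (-96030 - 439*(45 - 124961265))/495 = -242436 - (-96030 - 439*(-124961220))/495 = -242436 - (-96030 + 54857975580)/495 = -242436 - 1/495*54857879550 = -242436 - 1219063990/11 = -1221730786/11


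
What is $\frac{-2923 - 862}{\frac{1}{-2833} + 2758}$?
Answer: $- \frac{10722905}{7813413} \approx -1.3724$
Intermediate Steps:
$\frac{-2923 - 862}{\frac{1}{-2833} + 2758} = - \frac{3785}{- \frac{1}{2833} + 2758} = - \frac{3785}{\frac{7813413}{2833}} = \left(-3785\right) \frac{2833}{7813413} = - \frac{10722905}{7813413}$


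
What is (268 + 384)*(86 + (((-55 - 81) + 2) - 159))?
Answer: -134964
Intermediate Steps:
(268 + 384)*(86 + (((-55 - 81) + 2) - 159)) = 652*(86 + ((-136 + 2) - 159)) = 652*(86 + (-134 - 159)) = 652*(86 - 293) = 652*(-207) = -134964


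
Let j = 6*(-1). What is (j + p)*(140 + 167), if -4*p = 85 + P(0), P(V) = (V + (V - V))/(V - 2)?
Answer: -33463/4 ≈ -8365.8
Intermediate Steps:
P(V) = V/(-2 + V) (P(V) = (V + 0)/(-2 + V) = V/(-2 + V))
j = -6
p = -85/4 (p = -(85 + 0/(-2 + 0))/4 = -(85 + 0/(-2))/4 = -(85 + 0*(-½))/4 = -(85 + 0)/4 = -¼*85 = -85/4 ≈ -21.250)
(j + p)*(140 + 167) = (-6 - 85/4)*(140 + 167) = -109/4*307 = -33463/4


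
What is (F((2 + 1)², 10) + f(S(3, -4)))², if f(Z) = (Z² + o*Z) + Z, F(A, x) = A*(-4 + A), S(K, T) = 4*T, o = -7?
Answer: 157609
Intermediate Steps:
f(Z) = Z² - 6*Z (f(Z) = (Z² - 7*Z) + Z = Z² - 6*Z)
(F((2 + 1)², 10) + f(S(3, -4)))² = ((2 + 1)²*(-4 + (2 + 1)²) + (4*(-4))*(-6 + 4*(-4)))² = (3²*(-4 + 3²) - 16*(-6 - 16))² = (9*(-4 + 9) - 16*(-22))² = (9*5 + 352)² = (45 + 352)² = 397² = 157609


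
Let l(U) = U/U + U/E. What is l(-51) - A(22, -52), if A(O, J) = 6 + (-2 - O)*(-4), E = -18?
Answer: -589/6 ≈ -98.167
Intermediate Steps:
l(U) = 1 - U/18 (l(U) = U/U + U/(-18) = 1 + U*(-1/18) = 1 - U/18)
A(O, J) = 14 + 4*O (A(O, J) = 6 + (8 + 4*O) = 14 + 4*O)
l(-51) - A(22, -52) = (1 - 1/18*(-51)) - (14 + 4*22) = (1 + 17/6) - (14 + 88) = 23/6 - 1*102 = 23/6 - 102 = -589/6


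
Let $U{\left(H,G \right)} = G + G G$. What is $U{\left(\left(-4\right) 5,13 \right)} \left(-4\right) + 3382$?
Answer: $2654$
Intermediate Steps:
$U{\left(H,G \right)} = G + G^{2}$
$U{\left(\left(-4\right) 5,13 \right)} \left(-4\right) + 3382 = 13 \left(1 + 13\right) \left(-4\right) + 3382 = 13 \cdot 14 \left(-4\right) + 3382 = 182 \left(-4\right) + 3382 = -728 + 3382 = 2654$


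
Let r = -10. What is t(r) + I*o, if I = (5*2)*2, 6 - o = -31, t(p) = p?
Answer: 730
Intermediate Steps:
o = 37 (o = 6 - 1*(-31) = 6 + 31 = 37)
I = 20 (I = 10*2 = 20)
t(r) + I*o = -10 + 20*37 = -10 + 740 = 730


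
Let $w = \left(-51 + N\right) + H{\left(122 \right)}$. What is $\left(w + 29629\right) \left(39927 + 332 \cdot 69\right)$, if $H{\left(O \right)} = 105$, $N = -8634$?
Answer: $1322613915$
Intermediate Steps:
$w = -8580$ ($w = \left(-51 - 8634\right) + 105 = -8685 + 105 = -8580$)
$\left(w + 29629\right) \left(39927 + 332 \cdot 69\right) = \left(-8580 + 29629\right) \left(39927 + 332 \cdot 69\right) = 21049 \left(39927 + 22908\right) = 21049 \cdot 62835 = 1322613915$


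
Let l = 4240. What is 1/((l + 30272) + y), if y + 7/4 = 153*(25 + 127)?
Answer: 4/231065 ≈ 1.7311e-5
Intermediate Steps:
y = 93017/4 (y = -7/4 + 153*(25 + 127) = -7/4 + 153*152 = -7/4 + 23256 = 93017/4 ≈ 23254.)
1/((l + 30272) + y) = 1/((4240 + 30272) + 93017/4) = 1/(34512 + 93017/4) = 1/(231065/4) = 4/231065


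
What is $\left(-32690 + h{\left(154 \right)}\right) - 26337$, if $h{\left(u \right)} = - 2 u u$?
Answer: $-106459$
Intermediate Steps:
$h{\left(u \right)} = - 2 u^{2}$
$\left(-32690 + h{\left(154 \right)}\right) - 26337 = \left(-32690 - 2 \cdot 154^{2}\right) - 26337 = \left(-32690 - 47432\right) - 26337 = -80122 - 26337 = -106459$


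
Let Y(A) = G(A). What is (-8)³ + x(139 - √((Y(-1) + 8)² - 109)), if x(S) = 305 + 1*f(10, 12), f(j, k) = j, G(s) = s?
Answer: -197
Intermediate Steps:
Y(A) = A
x(S) = 315 (x(S) = 305 + 1*10 = 305 + 10 = 315)
(-8)³ + x(139 - √((Y(-1) + 8)² - 109)) = (-8)³ + 315 = -512 + 315 = -197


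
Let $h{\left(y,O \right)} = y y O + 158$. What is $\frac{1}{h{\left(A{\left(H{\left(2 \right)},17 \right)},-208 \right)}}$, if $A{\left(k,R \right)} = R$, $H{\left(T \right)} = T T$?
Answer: $- \frac{1}{59954} \approx -1.6679 \cdot 10^{-5}$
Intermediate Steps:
$H{\left(T \right)} = T^{2}$
$h{\left(y,O \right)} = 158 + O y^{2}$ ($h{\left(y,O \right)} = y^{2} O + 158 = O y^{2} + 158 = 158 + O y^{2}$)
$\frac{1}{h{\left(A{\left(H{\left(2 \right)},17 \right)},-208 \right)}} = \frac{1}{158 - 208 \cdot 17^{2}} = \frac{1}{158 - 60112} = \frac{1}{-59954} = - \frac{1}{59954}$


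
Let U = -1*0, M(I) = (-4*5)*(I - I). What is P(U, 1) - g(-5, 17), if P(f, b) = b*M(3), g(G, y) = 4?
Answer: -4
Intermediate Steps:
M(I) = 0 (M(I) = -20*0 = 0)
U = 0
P(f, b) = 0 (P(f, b) = b*0 = 0)
P(U, 1) - g(-5, 17) = 0 - 1*4 = 0 - 4 = -4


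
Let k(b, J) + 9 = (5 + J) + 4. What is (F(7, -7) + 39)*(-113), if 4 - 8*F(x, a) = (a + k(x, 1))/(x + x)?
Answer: -250295/56 ≈ -4469.6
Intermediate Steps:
k(b, J) = J (k(b, J) = -9 + ((5 + J) + 4) = -9 + (9 + J) = J)
F(x, a) = 1/2 - (1 + a)/(16*x) (F(x, a) = 1/2 - (a + 1)/(8*(x + x)) = 1/2 - (1 + a)/(8*(2*x)) = 1/2 - (1 + a)*1/(2*x)/8 = 1/2 - (1 + a)/(16*x))
(F(7, -7) + 39)*(-113) = ((1/16)*(-1 - 1*(-7) + 8*7)/7 + 39)*(-113) = ((1/16)*(1/7)*(-1 + 7 + 56) + 39)*(-113) = ((1/16)*(1/7)*62 + 39)*(-113) = (31/56 + 39)*(-113) = (2215/56)*(-113) = -250295/56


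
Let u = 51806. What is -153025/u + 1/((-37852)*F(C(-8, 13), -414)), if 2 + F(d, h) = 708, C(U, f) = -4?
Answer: -2044682737803/692219131336 ≈ -2.9538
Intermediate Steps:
F(d, h) = 706 (F(d, h) = -2 + 708 = 706)
-153025/u + 1/((-37852)*F(C(-8, 13), -414)) = -153025/51806 + 1/(-37852*706) = -153025*1/51806 - 1/37852*1/706 = -153025/51806 - 1/26723512 = -2044682737803/692219131336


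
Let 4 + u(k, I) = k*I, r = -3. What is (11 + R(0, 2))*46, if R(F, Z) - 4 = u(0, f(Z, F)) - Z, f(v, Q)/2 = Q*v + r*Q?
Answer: 414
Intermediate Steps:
f(v, Q) = -6*Q + 2*Q*v (f(v, Q) = 2*(Q*v - 3*Q) = 2*(-3*Q + Q*v) = -6*Q + 2*Q*v)
u(k, I) = -4 + I*k (u(k, I) = -4 + k*I = -4 + I*k)
R(F, Z) = -Z (R(F, Z) = 4 + ((-4 + (2*F*(-3 + Z))*0) - Z) = 4 + ((-4 + 0) - Z) = 4 + (-4 - Z) = -Z)
(11 + R(0, 2))*46 = (11 - 1*2)*46 = (11 - 2)*46 = 9*46 = 414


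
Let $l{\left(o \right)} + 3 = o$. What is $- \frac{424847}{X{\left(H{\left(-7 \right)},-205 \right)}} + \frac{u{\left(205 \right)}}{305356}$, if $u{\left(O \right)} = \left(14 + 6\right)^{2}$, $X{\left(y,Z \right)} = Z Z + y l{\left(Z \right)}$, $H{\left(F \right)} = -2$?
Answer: $- \frac{32428151033}{3239903499} \approx -10.009$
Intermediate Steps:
$l{\left(o \right)} = -3 + o$
$X{\left(y,Z \right)} = Z^{2} + y \left(-3 + Z\right)$ ($X{\left(y,Z \right)} = Z Z + y \left(-3 + Z\right) = Z^{2} + y \left(-3 + Z\right)$)
$u{\left(O \right)} = 400$ ($u{\left(O \right)} = 20^{2} = 400$)
$- \frac{424847}{X{\left(H{\left(-7 \right)},-205 \right)}} + \frac{u{\left(205 \right)}}{305356} = - \frac{424847}{\left(-205\right)^{2} - 2 \left(-3 - 205\right)} + \frac{400}{305356} = - \frac{424847}{42025 - -416} + 400 \cdot \frac{1}{305356} = - \frac{424847}{42025 + 416} + \frac{100}{76339} = - \frac{424847}{42441} + \frac{100}{76339} = - \frac{32428151033}{3239903499}$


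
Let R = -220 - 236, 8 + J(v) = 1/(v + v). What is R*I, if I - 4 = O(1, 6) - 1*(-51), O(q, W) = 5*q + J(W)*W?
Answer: -5700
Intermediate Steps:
J(v) = -8 + 1/(2*v) (J(v) = -8 + 1/(v + v) = -8 + 1/(2*v))
R = -456
O(q, W) = 5*q + W*(-8 + 1/(2*W)) (O(q, W) = 5*q + (-8 + 1/(2*W))*W = 5*q + W*(-8 + 1/(2*W)))
I = 25/2 (I = 4 + ((½ - 8*6 + 5*1) - 1*(-51)) = 4 + ((½ - 48 + 5) + 51) = 4 + (-85/2 + 51) = 4 + 17/2 = 25/2 ≈ 12.500)
R*I = -456*25/2 = -5700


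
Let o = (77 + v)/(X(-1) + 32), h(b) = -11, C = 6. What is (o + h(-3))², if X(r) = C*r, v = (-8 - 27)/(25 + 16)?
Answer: 18507204/284089 ≈ 65.146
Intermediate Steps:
v = -35/41 ≈ -0.85366
X(r) = 6*r
o = 1561/533 (o = (77 - 35/41)/(6*(-1) + 32) = 3122/(41*(-6 + 32)) = (3122/41)/26 = (3122/41)*(1/26) = 1561/533 ≈ 2.9287)
(o + h(-3))² = (1561/533 - 11)² = (-4302/533)² = 18507204/284089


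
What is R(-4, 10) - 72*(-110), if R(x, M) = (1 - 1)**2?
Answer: 7920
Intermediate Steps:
R(x, M) = 0 (R(x, M) = 0**2 = 0)
R(-4, 10) - 72*(-110) = 0 - 72*(-110) = 0 + 7920 = 7920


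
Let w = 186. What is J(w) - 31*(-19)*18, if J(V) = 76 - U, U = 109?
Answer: 10569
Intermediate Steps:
J(V) = -33 (J(V) = 76 - 1*109 = 76 - 109 = -33)
J(w) - 31*(-19)*18 = -33 - 31*(-19)*18 = -33 - (-589)*18 = -33 - 1*(-10602) = -33 + 10602 = 10569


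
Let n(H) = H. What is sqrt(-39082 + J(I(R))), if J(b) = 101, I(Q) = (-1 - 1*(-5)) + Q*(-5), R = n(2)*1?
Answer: I*sqrt(38981) ≈ 197.44*I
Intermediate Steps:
R = 2 (R = 2*1 = 2)
I(Q) = 4 - 5*Q (I(Q) = (-1 + 5) - 5*Q = 4 - 5*Q)
sqrt(-39082 + J(I(R))) = sqrt(-39082 + 101) = sqrt(-38981) = I*sqrt(38981)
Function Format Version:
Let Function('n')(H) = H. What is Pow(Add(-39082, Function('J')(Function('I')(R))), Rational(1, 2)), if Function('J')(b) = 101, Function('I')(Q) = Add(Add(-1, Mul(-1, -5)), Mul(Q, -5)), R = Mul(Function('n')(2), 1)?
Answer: Mul(I, Pow(38981, Rational(1, 2))) ≈ Mul(197.44, I)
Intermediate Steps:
R = 2 (R = Mul(2, 1) = 2)
Function('I')(Q) = Add(4, Mul(-5, Q)) (Function('I')(Q) = Add(Add(-1, 5), Mul(-5, Q)) = Add(4, Mul(-5, Q)))
Pow(Add(-39082, Function('J')(Function('I')(R))), Rational(1, 2)) = Pow(Add(-39082, 101), Rational(1, 2)) = Pow(-38981, Rational(1, 2)) = Mul(I, Pow(38981, Rational(1, 2)))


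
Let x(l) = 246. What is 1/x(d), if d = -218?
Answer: 1/246 ≈ 0.0040650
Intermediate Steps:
1/x(d) = 1/246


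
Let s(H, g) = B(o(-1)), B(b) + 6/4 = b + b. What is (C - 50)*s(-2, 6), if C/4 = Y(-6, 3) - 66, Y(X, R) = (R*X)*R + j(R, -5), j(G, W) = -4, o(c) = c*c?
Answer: -273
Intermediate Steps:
o(c) = c²
B(b) = -3/2 + 2*b (B(b) = -3/2 + (b + b) = -3/2 + 2*b)
Y(X, R) = -4 + X*R² (Y(X, R) = (R*X)*R - 4 = X*R² - 4 = -4 + X*R²)
s(H, g) = ½ (s(H, g) = -3/2 + 2*(-1)² = -3/2 + 2*1 = -3/2 + 2 = ½)
C = -496 (C = 4*((-4 - 6*3²) - 66) = 4*((-4 - 6*9) - 66) = 4*((-4 - 54) - 66) = 4*(-58 - 66) = 4*(-124) = -496)
(C - 50)*s(-2, 6) = (-496 - 50)*(½) = -546*½ = -273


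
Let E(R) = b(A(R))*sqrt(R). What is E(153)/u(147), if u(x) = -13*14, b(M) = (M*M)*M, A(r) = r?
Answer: -10744731*sqrt(17)/182 ≈ -2.4342e+5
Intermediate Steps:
b(M) = M**3 (b(M) = M**2*M = M**3)
u(x) = -182
E(R) = R**(7/2) (E(R) = R**3*sqrt(R) = R**(7/2))
E(153)/u(147) = 153**(7/2)/(-182) = (10744731*sqrt(17))*(-1/182) = -10744731*sqrt(17)/182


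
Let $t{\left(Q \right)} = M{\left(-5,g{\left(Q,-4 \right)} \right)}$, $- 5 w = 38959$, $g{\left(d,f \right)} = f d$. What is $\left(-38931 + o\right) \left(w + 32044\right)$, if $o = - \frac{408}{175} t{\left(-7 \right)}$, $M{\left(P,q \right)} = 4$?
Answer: $- \frac{118048570911}{125} \approx -9.4439 \cdot 10^{8}$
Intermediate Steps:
$g{\left(d,f \right)} = d f$
$w = - \frac{38959}{5}$ ($w = \left(- \frac{1}{5}\right) 38959 = - \frac{38959}{5} \approx -7791.8$)
$t{\left(Q \right)} = 4$
$o = - \frac{1632}{175}$ ($o = - \frac{408}{175} \cdot 4 = \left(-408\right) \frac{1}{175} \cdot 4 = \left(- \frac{408}{175}\right) 4 = - \frac{1632}{175} \approx -9.3257$)
$\left(-38931 + o\right) \left(w + 32044\right) = \left(-38931 - \frac{1632}{175}\right) \left(- \frac{38959}{5} + 32044\right) = \left(- \frac{6814557}{175}\right) \frac{121261}{5} = - \frac{118048570911}{125}$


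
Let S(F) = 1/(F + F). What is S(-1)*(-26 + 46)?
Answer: -10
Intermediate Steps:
S(F) = 1/(2*F)
S(-1)*(-26 + 46) = ((½)/(-1))*(-26 + 46) = ((½)*(-1))*20 = -½*20 = -10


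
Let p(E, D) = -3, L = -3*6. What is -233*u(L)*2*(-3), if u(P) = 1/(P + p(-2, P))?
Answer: -466/7 ≈ -66.571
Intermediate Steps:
L = -18
u(P) = 1/(-3 + P) (u(P) = 1/(P - 3) = 1/(-3 + P))
-233*u(L)*2*(-3) = -233*2/(-3 - 18)*(-3) = -233*2/(-21)*(-3) = -233*(-1/21*2)*(-3) = -(-466)*(-3)/21 = -233*2/7 = -466/7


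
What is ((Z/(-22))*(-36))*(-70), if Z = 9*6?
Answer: -68040/11 ≈ -6185.5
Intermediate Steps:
Z = 54
((Z/(-22))*(-36))*(-70) = ((54/(-22))*(-36))*(-70) = ((54*(-1/22))*(-36))*(-70) = -27/11*(-36)*(-70) = (972/11)*(-70) = -68040/11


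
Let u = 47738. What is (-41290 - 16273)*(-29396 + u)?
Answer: -1055820546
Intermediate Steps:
(-41290 - 16273)*(-29396 + u) = (-41290 - 16273)*(-29396 + 47738) = -57563*18342 = -1055820546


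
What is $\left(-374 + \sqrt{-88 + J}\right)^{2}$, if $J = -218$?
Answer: $139570 - 2244 i \sqrt{34} \approx 1.3957 \cdot 10^{5} - 13085.0 i$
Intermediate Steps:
$\left(-374 + \sqrt{-88 + J}\right)^{2} = \left(-374 + \sqrt{-88 - 218}\right)^{2} = \left(-374 + \sqrt{-306}\right)^{2} = \left(-374 + 3 i \sqrt{34}\right)^{2}$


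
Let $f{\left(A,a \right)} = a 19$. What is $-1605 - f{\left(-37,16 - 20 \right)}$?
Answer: $-1529$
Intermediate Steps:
$f{\left(A,a \right)} = 19 a$
$-1605 - f{\left(-37,16 - 20 \right)} = -1605 - 19 \left(16 - 20\right) = -1605 - 19 \left(-4\right) = -1605 - -76 = -1605 + 76 = -1529$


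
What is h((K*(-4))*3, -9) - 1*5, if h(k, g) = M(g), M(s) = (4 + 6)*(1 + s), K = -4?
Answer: -85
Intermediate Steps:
M(s) = 10 + 10*s (M(s) = 10*(1 + s) = 10 + 10*s)
h(k, g) = 10 + 10*g
h((K*(-4))*3, -9) - 1*5 = (10 + 10*(-9)) - 1*5 = (10 - 90) - 5 = -80 - 5 = -85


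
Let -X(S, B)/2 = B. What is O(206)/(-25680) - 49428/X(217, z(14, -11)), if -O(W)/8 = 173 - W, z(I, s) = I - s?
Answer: 5288741/5350 ≈ 988.55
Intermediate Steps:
O(W) = -1384 + 8*W (O(W) = -8*(173 - W) = -1384 + 8*W)
X(S, B) = -2*B
O(206)/(-25680) - 49428/X(217, z(14, -11)) = (-1384 + 8*206)/(-25680) - 49428*(-1/(2*(14 - 1*(-11)))) = (-1384 + 1648)*(-1/25680) - 49428*(-1/(2*(14 + 11))) = 264*(-1/25680) - 49428/((-2*25)) = -11/1070 - 49428/(-50) = -11/1070 - 49428*(-1/50) = -11/1070 + 24714/25 = 5288741/5350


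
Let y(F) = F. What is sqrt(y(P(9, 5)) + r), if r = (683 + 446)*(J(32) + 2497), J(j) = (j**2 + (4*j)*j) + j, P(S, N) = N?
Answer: 103*sqrt(814) ≈ 2938.7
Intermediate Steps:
J(j) = j + 5*j**2 (J(j) = (j**2 + 4*j**2) + j = 5*j**2 + j = j + 5*j**2)
r = 8635721 (r = (683 + 446)*(32*(1 + 5*32) + 2497) = 1129*(32*(1 + 160) + 2497) = 1129*(32*161 + 2497) = 1129*(5152 + 2497) = 1129*7649 = 8635721)
sqrt(y(P(9, 5)) + r) = sqrt(5 + 8635721) = sqrt(8635726) = 103*sqrt(814)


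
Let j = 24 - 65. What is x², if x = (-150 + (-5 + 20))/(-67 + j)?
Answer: 25/16 ≈ 1.5625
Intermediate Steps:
j = -41
x = 5/4 (x = (-150 + (-5 + 20))/(-67 - 41) = (-150 + 15)/(-108) = -135*(-1/108) = 5/4 ≈ 1.2500)
x² = (5/4)² = 25/16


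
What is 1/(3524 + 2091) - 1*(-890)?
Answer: 4997351/5615 ≈ 890.00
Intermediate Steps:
1/(3524 + 2091) - 1*(-890) = 1/5615 + 890 = 4997351/5615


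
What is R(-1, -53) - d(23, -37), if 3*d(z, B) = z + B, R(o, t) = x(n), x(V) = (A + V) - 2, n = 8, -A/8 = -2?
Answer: 80/3 ≈ 26.667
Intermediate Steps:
A = 16 (A = -8*(-2) = 16)
x(V) = 14 + V (x(V) = (16 + V) - 2 = 14 + V)
R(o, t) = 22 (R(o, t) = 14 + 8 = 22)
d(z, B) = B/3 + z/3 (d(z, B) = (z + B)/3 = (B + z)/3 = B/3 + z/3)
R(-1, -53) - d(23, -37) = 22 - ((1/3)*(-37) + (1/3)*23) = 22 - (-37/3 + 23/3) = 22 - 1*(-14/3) = 22 + 14/3 = 80/3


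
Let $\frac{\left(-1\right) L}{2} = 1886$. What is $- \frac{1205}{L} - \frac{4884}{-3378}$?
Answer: $\frac{3748823}{2123636} \approx 1.7653$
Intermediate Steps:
$L = -3772$ ($L = \left(-2\right) 1886 = -3772$)
$- \frac{1205}{L} - \frac{4884}{-3378} = - \frac{1205}{-3772} - \frac{4884}{-3378} = \left(-1205\right) \left(- \frac{1}{3772}\right) - - \frac{814}{563} = \frac{1205}{3772} + \frac{814}{563} = \frac{3748823}{2123636}$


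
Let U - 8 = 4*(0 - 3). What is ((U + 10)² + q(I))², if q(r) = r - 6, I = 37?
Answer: 4489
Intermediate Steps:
q(r) = -6 + r
U = -4 (U = 8 + 4*(0 - 3) = 8 + 4*(-3) = 8 - 12 = -4)
((U + 10)² + q(I))² = ((-4 + 10)² + (-6 + 37))² = (6² + 31)² = (36 + 31)² = 67² = 4489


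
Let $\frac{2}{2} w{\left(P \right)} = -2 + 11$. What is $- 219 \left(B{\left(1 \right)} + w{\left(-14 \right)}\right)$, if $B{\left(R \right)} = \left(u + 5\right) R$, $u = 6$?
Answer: $-4380$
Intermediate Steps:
$w{\left(P \right)} = 9$ ($w{\left(P \right)} = -2 + 11 = 9$)
$B{\left(R \right)} = 11 R$ ($B{\left(R \right)} = \left(6 + 5\right) R = 11 R$)
$- 219 \left(B{\left(1 \right)} + w{\left(-14 \right)}\right) = - 219 \left(11 \cdot 1 + 9\right) = - 219 \left(11 + 9\right) = \left(-219\right) 20 = -4380$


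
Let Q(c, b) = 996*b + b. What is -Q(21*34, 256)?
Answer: -255232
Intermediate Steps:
Q(c, b) = 997*b
-Q(21*34, 256) = -997*256 = -1*255232 = -255232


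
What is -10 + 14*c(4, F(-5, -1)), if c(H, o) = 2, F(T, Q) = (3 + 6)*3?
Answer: 18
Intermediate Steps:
F(T, Q) = 27 (F(T, Q) = 9*3 = 27)
-10 + 14*c(4, F(-5, -1)) = -10 + 14*2 = -10 + 28 = 18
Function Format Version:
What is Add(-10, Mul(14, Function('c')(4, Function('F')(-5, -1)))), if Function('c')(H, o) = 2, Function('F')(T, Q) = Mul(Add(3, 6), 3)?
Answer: 18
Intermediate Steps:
Function('F')(T, Q) = 27 (Function('F')(T, Q) = Mul(9, 3) = 27)
Add(-10, Mul(14, Function('c')(4, Function('F')(-5, -1)))) = Add(-10, Mul(14, 2)) = Add(-10, 28) = 18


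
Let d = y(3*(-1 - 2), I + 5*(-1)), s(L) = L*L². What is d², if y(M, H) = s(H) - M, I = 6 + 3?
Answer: 5329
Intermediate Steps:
s(L) = L³
I = 9
y(M, H) = H³ - M
d = 73 (d = (9 + 5*(-1))³ - 3*(-1 - 2) = (9 - 5)³ - 3*(-3) = 4³ - 1*(-9) = 64 + 9 = 73)
d² = 73² = 5329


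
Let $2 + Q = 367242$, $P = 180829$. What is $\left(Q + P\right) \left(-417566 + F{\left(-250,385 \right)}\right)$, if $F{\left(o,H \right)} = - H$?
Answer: $-229065986619$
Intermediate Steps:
$Q = 367240$ ($Q = -2 + 367242 = 367240$)
$\left(Q + P\right) \left(-417566 + F{\left(-250,385 \right)}\right) = \left(367240 + 180829\right) \left(-417566 - 385\right) = 548069 \left(-417566 - 385\right) = 548069 \left(-417951\right) = -229065986619$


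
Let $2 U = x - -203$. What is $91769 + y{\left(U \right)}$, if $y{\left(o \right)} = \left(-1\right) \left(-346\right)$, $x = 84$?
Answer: $92115$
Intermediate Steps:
$U = \frac{287}{2}$ ($U = \frac{84 - -203}{2} = \frac{84 + 203}{2} = \frac{1}{2} \cdot 287 = \frac{287}{2} \approx 143.5$)
$y{\left(o \right)} = 346$
$91769 + y{\left(U \right)} = 91769 + 346 = 92115$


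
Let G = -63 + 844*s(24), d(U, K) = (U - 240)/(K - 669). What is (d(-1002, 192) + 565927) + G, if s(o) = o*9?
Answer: 39653042/53 ≈ 7.4817e+5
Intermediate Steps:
s(o) = 9*o
d(U, K) = (-240 + U)/(-669 + K)
G = 182241 (G = -63 + 844*(9*24) = -63 + 844*216 = -63 + 182304 = 182241)
(d(-1002, 192) + 565927) + G = ((-240 - 1002)/(-669 + 192) + 565927) + 182241 = (-1242/(-477) + 565927) + 182241 = (-1/477*(-1242) + 565927) + 182241 = (138/53 + 565927) + 182241 = 29994269/53 + 182241 = 39653042/53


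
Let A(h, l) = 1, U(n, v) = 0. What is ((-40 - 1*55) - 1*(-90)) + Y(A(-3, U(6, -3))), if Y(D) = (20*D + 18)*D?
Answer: 33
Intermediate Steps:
Y(D) = D*(18 + 20*D) (Y(D) = (18 + 20*D)*D = D*(18 + 20*D))
((-40 - 1*55) - 1*(-90)) + Y(A(-3, U(6, -3))) = ((-40 - 1*55) - 1*(-90)) + 2*1*(9 + 10*1) = ((-40 - 55) + 90) + 2*1*(9 + 10) = (-95 + 90) + 2*1*19 = -5 + 38 = 33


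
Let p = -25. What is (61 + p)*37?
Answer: 1332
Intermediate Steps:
(61 + p)*37 = (61 - 25)*37 = 36*37 = 1332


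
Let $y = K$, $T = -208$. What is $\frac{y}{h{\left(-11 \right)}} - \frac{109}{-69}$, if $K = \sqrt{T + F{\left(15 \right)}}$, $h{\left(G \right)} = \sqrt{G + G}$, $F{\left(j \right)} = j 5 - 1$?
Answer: $\frac{109}{69} + \frac{\sqrt{737}}{11} \approx 4.0477$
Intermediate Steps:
$F{\left(j \right)} = -1 + 5 j$ ($F{\left(j \right)} = 5 j - 1 = -1 + 5 j$)
$h{\left(G \right)} = \sqrt{2} \sqrt{G}$ ($h{\left(G \right)} = \sqrt{2 G} = \sqrt{2} \sqrt{G}$)
$K = i \sqrt{134}$ ($K = \sqrt{-208 + \left(-1 + 5 \cdot 15\right)} = \sqrt{-208 + \left(-1 + 75\right)} = \sqrt{-208 + 74} = \sqrt{-134} = i \sqrt{134} \approx 11.576 i$)
$y = i \sqrt{134} \approx 11.576 i$
$\frac{y}{h{\left(-11 \right)}} - \frac{109}{-69} = \frac{i \sqrt{134}}{\sqrt{2} \sqrt{-11}} - \frac{109}{-69} = \frac{i \sqrt{134}}{\sqrt{2} i \sqrt{11}} - - \frac{109}{69} = \frac{i \sqrt{134}}{i \sqrt{22}} + \frac{109}{69} = i \sqrt{134} \left(- \frac{i \sqrt{22}}{22}\right) + \frac{109}{69} = \frac{\sqrt{737}}{11} + \frac{109}{69} = \frac{109}{69} + \frac{\sqrt{737}}{11}$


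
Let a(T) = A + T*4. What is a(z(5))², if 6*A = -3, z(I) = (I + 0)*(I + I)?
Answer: 159201/4 ≈ 39800.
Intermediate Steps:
z(I) = 2*I² (z(I) = I*(2*I) = 2*I²)
A = -½ (A = (⅙)*(-3) = -½ ≈ -0.50000)
a(T) = -½ + 4*T (a(T) = -½ + T*4 = -½ + 4*T)
a(z(5))² = (-½ + 4*(2*5²))² = (-½ + 4*(2*25))² = (-½ + 4*50)² = (-½ + 200)² = (399/2)² = 159201/4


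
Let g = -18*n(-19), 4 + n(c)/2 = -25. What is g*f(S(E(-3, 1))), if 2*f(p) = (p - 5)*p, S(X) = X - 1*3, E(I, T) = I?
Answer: 34452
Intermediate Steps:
n(c) = -58 (n(c) = -8 + 2*(-25) = -8 - 50 = -58)
S(X) = -3 + X (S(X) = X - 3 = -3 + X)
f(p) = p*(-5 + p)/2 (f(p) = ((p - 5)*p)/2 = ((-5 + p)*p)/2 = (p*(-5 + p))/2 = p*(-5 + p)/2)
g = 1044 (g = -18*(-58) = 1044)
g*f(S(E(-3, 1))) = 1044*((-3 - 3)*(-5 + (-3 - 3))/2) = 1044*((½)*(-6)*(-5 - 6)) = 1044*((½)*(-6)*(-11)) = 1044*33 = 34452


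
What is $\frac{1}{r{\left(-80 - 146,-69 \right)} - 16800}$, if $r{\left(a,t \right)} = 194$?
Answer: $- \frac{1}{16606} \approx -6.0219 \cdot 10^{-5}$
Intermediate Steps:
$\frac{1}{r{\left(-80 - 146,-69 \right)} - 16800} = \frac{1}{194 - 16800} = \frac{1}{-16606} = - \frac{1}{16606}$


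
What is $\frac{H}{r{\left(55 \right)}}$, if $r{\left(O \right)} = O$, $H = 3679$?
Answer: $\frac{3679}{55} \approx 66.891$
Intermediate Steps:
$\frac{H}{r{\left(55 \right)}} = \frac{3679}{55}$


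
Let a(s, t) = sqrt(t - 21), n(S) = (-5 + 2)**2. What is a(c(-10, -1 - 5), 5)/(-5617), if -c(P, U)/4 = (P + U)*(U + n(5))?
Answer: -4*I/5617 ≈ -0.00071212*I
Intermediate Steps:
n(S) = 9 (n(S) = (-3)**2 = 9)
c(P, U) = -4*(9 + U)*(P + U) (c(P, U) = -4*(P + U)*(U + 9) = -4*(P + U)*(9 + U) = -4*(9 + U)*(P + U))
a(s, t) = sqrt(-21 + t)
a(c(-10, -1 - 5), 5)/(-5617) = sqrt(-21 + 5)/(-5617) = sqrt(-16)*(-1/5617) = (4*I)*(-1/5617) = -4*I/5617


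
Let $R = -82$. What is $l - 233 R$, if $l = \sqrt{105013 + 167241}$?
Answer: $19106 + \sqrt{272254} \approx 19628.0$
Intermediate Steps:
$l = \sqrt{272254} \approx 521.78$
$l - 233 R = \sqrt{272254} - 233 \left(-82\right) = \sqrt{272254} - -19106 = \sqrt{272254} + 19106 = 19106 + \sqrt{272254}$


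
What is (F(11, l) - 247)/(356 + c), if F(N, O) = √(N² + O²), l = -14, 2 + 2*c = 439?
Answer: -494/1149 + 2*√317/1149 ≈ -0.39895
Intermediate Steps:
c = 437/2 (c = -1 + (½)*439 = -1 + 439/2 = 437/2 ≈ 218.50)
(F(11, l) - 247)/(356 + c) = (√(11² + (-14)²) - 247)/(356 + 437/2) = (√(121 + 196) - 247)/(1149/2) = (√317 - 247)*(2/1149) = (-247 + √317)*(2/1149) = -494/1149 + 2*√317/1149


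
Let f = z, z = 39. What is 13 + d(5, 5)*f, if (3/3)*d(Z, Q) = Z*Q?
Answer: 988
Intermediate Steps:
f = 39
d(Z, Q) = Q*Z (d(Z, Q) = Z*Q = Q*Z)
13 + d(5, 5)*f = 13 + (5*5)*39 = 13 + 25*39 = 13 + 975 = 988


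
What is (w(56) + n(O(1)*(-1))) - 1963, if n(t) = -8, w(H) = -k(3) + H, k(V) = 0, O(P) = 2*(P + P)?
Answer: -1915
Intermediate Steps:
O(P) = 4*P (O(P) = 2*(2*P) = 4*P)
w(H) = H (w(H) = -1*0 + H = 0 + H = H)
(w(56) + n(O(1)*(-1))) - 1963 = (56 - 8) - 1963 = 48 - 1963 = -1915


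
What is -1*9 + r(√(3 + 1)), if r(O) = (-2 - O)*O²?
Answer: -25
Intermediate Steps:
r(O) = O²*(-2 - O)
-1*9 + r(√(3 + 1)) = -1*9 + (√(3 + 1))²*(-2 - √(3 + 1)) = -9 + (√4)²*(-2 - √4) = -9 + 2²*(-2 - 1*2) = -9 + 4*(-2 - 2) = -9 + 4*(-4) = -9 - 16 = -25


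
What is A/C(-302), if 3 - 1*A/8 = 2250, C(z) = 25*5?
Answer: -17976/125 ≈ -143.81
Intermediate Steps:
C(z) = 125
A = -17976 (A = 24 - 8*2250 = 24 - 18000 = -17976)
A/C(-302) = -17976/125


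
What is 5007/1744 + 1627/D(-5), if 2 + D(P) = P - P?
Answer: -1413737/1744 ≈ -810.63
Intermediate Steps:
D(P) = -2 (D(P) = -2 + (P - P) = -2 + 0 = -2)
5007/1744 + 1627/D(-5) = 5007/1744 + 1627/(-2) = 5007*(1/1744) + 1627*(-1/2) = 5007/1744 - 1627/2 = -1413737/1744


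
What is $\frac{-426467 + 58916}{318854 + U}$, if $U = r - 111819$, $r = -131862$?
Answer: $- \frac{367551}{75173} \approx -4.8894$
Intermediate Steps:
$U = -243681$ ($U = -131862 - 111819 = -243681$)
$\frac{-426467 + 58916}{318854 + U} = \frac{-426467 + 58916}{318854 - 243681} = - \frac{367551}{75173}$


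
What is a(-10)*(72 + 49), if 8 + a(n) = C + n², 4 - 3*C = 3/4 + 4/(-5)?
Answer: 225907/20 ≈ 11295.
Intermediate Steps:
C = 27/20 (C = 4/3 - (3/4 + 4/(-5))/3 = 4/3 - (3*(¼) + 4*(-⅕))/3 = 4/3 - (¾ - ⅘)/3 = 4/3 - ⅓*(-1/20) = 4/3 + 1/60 = 27/20 ≈ 1.3500)
a(n) = -133/20 + n² (a(n) = -8 + (27/20 + n²) = -133/20 + n²)
a(-10)*(72 + 49) = (-133/20 + (-10)²)*(72 + 49) = (-133/20 + 100)*121 = (1867/20)*121 = 225907/20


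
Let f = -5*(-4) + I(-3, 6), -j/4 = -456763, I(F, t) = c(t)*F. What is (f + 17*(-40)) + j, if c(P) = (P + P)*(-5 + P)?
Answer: 1826356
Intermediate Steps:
c(P) = 2*P*(-5 + P) (c(P) = (2*P)*(-5 + P) = 2*P*(-5 + P))
I(F, t) = 2*F*t*(-5 + t) (I(F, t) = (2*t*(-5 + t))*F = 2*F*t*(-5 + t))
j = 1827052 (j = -4*(-456763) = 1827052)
f = -16 (f = -5*(-4) + 2*(-3)*6*(-5 + 6) = 20 + 2*(-3)*6*1 = 20 - 36 = -16)
(f + 17*(-40)) + j = (-16 + 17*(-40)) + 1827052 = (-16 - 680) + 1827052 = -696 + 1827052 = 1826356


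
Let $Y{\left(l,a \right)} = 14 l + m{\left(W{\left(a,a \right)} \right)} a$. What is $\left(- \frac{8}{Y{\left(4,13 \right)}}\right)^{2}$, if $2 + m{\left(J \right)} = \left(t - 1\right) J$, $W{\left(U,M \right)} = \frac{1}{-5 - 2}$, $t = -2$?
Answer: $\frac{3136}{62001} \approx 0.05058$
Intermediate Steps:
$W{\left(U,M \right)} = - \frac{1}{7}$ ($W{\left(U,M \right)} = \frac{1}{-7} = - \frac{1}{7}$)
$m{\left(J \right)} = -2 - 3 J$ ($m{\left(J \right)} = -2 + \left(-2 - 1\right) J = -2 - 3 J$)
$Y{\left(l,a \right)} = 14 l - \frac{11 a}{7}$ ($Y{\left(l,a \right)} = 14 l + \left(-2 - - \frac{3}{7}\right) a = 14 l + \left(-2 + \frac{3}{7}\right) a = 14 l - \frac{11 a}{7}$)
$\left(- \frac{8}{Y{\left(4,13 \right)}}\right)^{2} = \left(- \frac{8}{14 \cdot 4 - \frac{143}{7}}\right)^{2} = \left(- \frac{8}{56 - \frac{143}{7}}\right)^{2} = \left(- \frac{8}{\frac{249}{7}}\right)^{2} = \left(\left(-8\right) \frac{7}{249}\right)^{2} = \left(- \frac{56}{249}\right)^{2} = \frac{3136}{62001}$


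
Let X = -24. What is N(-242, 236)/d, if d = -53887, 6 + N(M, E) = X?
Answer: 30/53887 ≈ 0.00055672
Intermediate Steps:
N(M, E) = -30 (N(M, E) = -6 - 24 = -30)
N(-242, 236)/d = -30/(-53887) = -30*(-1/53887) = 30/53887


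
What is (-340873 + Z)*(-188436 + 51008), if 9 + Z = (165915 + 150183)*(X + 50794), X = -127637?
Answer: 3338161782016288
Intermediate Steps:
Z = -24289918623 (Z = -9 + (165915 + 150183)*(-127637 + 50794) = -9 + 316098*(-76843) = -9 - 24289918614 = -24289918623)
(-340873 + Z)*(-188436 + 51008) = (-340873 - 24289918623)*(-188436 + 51008) = -24290259496*(-137428) = 3338161782016288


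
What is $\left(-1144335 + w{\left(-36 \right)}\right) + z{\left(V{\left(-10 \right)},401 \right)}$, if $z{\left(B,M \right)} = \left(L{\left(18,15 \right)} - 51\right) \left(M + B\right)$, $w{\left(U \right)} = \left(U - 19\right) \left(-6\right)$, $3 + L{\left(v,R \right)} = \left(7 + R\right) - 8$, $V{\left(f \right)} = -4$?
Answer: $-1159885$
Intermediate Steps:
$L{\left(v,R \right)} = -4 + R$ ($L{\left(v,R \right)} = -3 + \left(\left(7 + R\right) - 8\right) = -3 + \left(-1 + R\right) = -4 + R$)
$w{\left(U \right)} = 114 - 6 U$ ($w{\left(U \right)} = \left(-19 + U\right) \left(-6\right) = 114 - 6 U$)
$z{\left(B,M \right)} = - 40 B - 40 M$ ($z{\left(B,M \right)} = \left(\left(-4 + 15\right) - 51\right) \left(M + B\right) = \left(11 - 51\right) \left(B + M\right) = - 40 \left(B + M\right) = - 40 B - 40 M$)
$\left(-1144335 + w{\left(-36 \right)}\right) + z{\left(V{\left(-10 \right)},401 \right)} = \left(-1144335 + \left(114 - -216\right)\right) - 15880 = \left(-1144335 + \left(114 + 216\right)\right) + \left(160 - 16040\right) = \left(-1144335 + 330\right) - 15880 = -1144005 - 15880 = -1159885$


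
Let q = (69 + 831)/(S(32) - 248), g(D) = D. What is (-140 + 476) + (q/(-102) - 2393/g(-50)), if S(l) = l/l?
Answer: 80598907/209950 ≈ 383.90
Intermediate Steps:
S(l) = 1
q = -900/247 (q = (69 + 831)/(1 - 248) = 900/(-247) = 900*(-1/247) = -900/247 ≈ -3.6437)
(-140 + 476) + (q/(-102) - 2393/g(-50)) = (-140 + 476) + (-900/247/(-102) - 2393/(-50)) = 336 + (-900/247*(-1/102) - 2393*(-1/50)) = 336 + (150/4199 + 2393/50) = 336 + 10055707/209950 = 80598907/209950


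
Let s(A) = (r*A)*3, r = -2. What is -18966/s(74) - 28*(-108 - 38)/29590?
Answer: 46918251/1094830 ≈ 42.854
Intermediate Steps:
s(A) = -6*A (s(A) = -2*A*3 = -6*A)
-18966/s(74) - 28*(-108 - 38)/29590 = -18966/((-6*74)) - 28*(-108 - 38)/29590 = -18966/(-444) - 28*(-146)*(1/29590) = -18966*(-1/444) + 4088*(1/29590) = 3161/74 + 2044/14795 = 46918251/1094830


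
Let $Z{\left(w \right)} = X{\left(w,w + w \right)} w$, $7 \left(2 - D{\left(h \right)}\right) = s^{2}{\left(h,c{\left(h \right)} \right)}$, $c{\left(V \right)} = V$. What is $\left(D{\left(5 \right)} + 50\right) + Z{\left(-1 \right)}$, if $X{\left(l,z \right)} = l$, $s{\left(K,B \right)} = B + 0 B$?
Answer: $\frac{346}{7} \approx 49.429$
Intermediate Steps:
$s{\left(K,B \right)} = B$ ($s{\left(K,B \right)} = B + 0 = B$)
$D{\left(h \right)} = 2 - \frac{h^{2}}{7}$
$Z{\left(w \right)} = w^{2}$ ($Z{\left(w \right)} = w w = w^{2}$)
$\left(D{\left(5 \right)} + 50\right) + Z{\left(-1 \right)} = \left(\left(2 - \frac{5^{2}}{7}\right) + 50\right) + \left(-1\right)^{2} = \left(\left(2 - \frac{25}{7}\right) + 50\right) + 1 = \left(- \frac{11}{7} + 50\right) + 1 = \frac{339}{7} + 1 = \frac{346}{7}$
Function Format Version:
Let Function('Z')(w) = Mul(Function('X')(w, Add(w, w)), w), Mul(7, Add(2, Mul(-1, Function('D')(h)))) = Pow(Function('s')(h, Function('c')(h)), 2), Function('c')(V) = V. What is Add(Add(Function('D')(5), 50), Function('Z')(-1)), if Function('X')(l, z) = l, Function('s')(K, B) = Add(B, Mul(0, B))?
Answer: Rational(346, 7) ≈ 49.429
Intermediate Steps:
Function('s')(K, B) = B (Function('s')(K, B) = Add(B, 0) = B)
Function('D')(h) = Add(2, Mul(Rational(-1, 7), Pow(h, 2)))
Function('Z')(w) = Pow(w, 2) (Function('Z')(w) = Mul(w, w) = Pow(w, 2))
Add(Add(Function('D')(5), 50), Function('Z')(-1)) = Add(Add(Add(2, Mul(Rational(-1, 7), Pow(5, 2))), 50), Pow(-1, 2)) = Add(Add(Add(2, Mul(Rational(-1, 7), 25)), 50), 1) = Add(Add(Add(2, Rational(-25, 7)), 50), 1) = Add(Add(Rational(-11, 7), 50), 1) = Add(Rational(339, 7), 1) = Rational(346, 7)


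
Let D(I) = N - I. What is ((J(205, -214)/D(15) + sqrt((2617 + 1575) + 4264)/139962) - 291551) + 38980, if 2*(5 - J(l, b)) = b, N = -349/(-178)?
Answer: -586237227/2321 + sqrt(2114)/69981 ≈ -2.5258e+5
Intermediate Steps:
N = 349/178 (N = -349*(-1/178) = 349/178 ≈ 1.9607)
J(l, b) = 5 - b/2
D(I) = 349/178 - I
((J(205, -214)/D(15) + sqrt((2617 + 1575) + 4264)/139962) - 291551) + 38980 = (((5 - 1/2*(-214))/(349/178 - 1*15) + sqrt((2617 + 1575) + 4264)/139962) - 291551) + 38980 = (((5 + 107)/(349/178 - 15) + sqrt(4192 + 4264)*(1/139962)) - 291551) + 38980 = ((112/(-2321/178) + sqrt(8456)*(1/139962)) - 291551) + 38980 = ((112*(-178/2321) + (2*sqrt(2114))*(1/139962)) - 291551) + 38980 = ((-19936/2321 + sqrt(2114)/69981) - 291551) + 38980 = (-676709807/2321 + sqrt(2114)/69981) + 38980 = -586237227/2321 + sqrt(2114)/69981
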